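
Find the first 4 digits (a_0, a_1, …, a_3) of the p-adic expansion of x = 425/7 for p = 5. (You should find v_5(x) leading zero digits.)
(a_0, …, a_3) = (0, 0, 1, 1)

v_5(425/7) = 2, so a_0 = ... = a_1 = 0. Factor out: x = 5^2 · u with u = 17/7 a unit in ℤ_5. Expand u iteratively via a_{v+i} = u_i mod 5, u_{i+1} = (u_i − a_{v+i})/5:
  u_0 = 17/7;  a_2 = 1;  u_1 = (u_0 − 1)/5 = 2/7
  u_1 = 2/7;  a_3 = 1;  u_2 = (u_1 − 1)/5 = -1/7
Digits: (0, 0, 1, 1).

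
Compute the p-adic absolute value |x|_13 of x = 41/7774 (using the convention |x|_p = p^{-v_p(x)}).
|41/7774|_13 = 169

Step 1 — compute v_13(x) by factoring powers of 13 out of the numerator and denominator: v_13(41/7774) = -2. Step 2 — apply |x|_p = p^{-v_p(x)} = 13^{2} = 169.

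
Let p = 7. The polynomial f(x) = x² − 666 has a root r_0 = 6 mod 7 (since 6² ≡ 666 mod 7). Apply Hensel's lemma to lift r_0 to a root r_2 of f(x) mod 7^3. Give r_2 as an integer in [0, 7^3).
r_2 = 279 (mod 343)

Hensel's recurrence: r_{i+1} = r_i − f(r_i)·(f′(r_i))^{-1} mod 7^{i+2}, with f′(x) = 2x. Iterate:
  r_0 = 6 (mod 7)
  r_1 = 34 (mod 49)
  r_2 = 279 (mod 343)
Final: r_2 = 279, and one checks f(r_2) ≡ 0 mod 7^3.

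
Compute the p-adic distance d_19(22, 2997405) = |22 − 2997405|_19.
d_19(22, 2997405) = 1/130321

Step 1 — x − y = 22 − 2997405 = -2997383. Step 2 — v_19(-2997383) = 4 (factor: -2997383 = −(19^4 · 23); the sign does not affect v_p). Step 3 — |x − y|_19 = 19^{-4} = 1/130321.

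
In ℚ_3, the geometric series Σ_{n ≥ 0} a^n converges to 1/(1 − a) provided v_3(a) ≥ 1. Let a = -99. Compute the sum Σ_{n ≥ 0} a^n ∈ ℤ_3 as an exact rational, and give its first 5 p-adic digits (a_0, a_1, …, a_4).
Σ a^n = 1/(1 − a) = 1/100;  first 5 digits = (1, 0, 1, 2, 2)

v_3(a) = 2 ≥ 1, so the series converges in ℤ_3 to 1/(1 − a) = 1/(1 − (-99)) = 1/100. Expand this rational in ℤ_3: compute digits iteratively via d_i = x_i mod 3, x_{i+1} = (x_i − d_i)/3. The first 5 digits are (1, 0, 1, 2, 2).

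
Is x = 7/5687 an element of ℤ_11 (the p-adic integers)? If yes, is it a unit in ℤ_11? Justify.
x ∉ ℤ_11 (v_11(x) = -2 < 0)

ℤ_11 = {x ∈ ℚ_11 : v_11(x) ≥ 0} and ℤ_11^× = {x ∈ ℤ_11 : v_11(x) = 0}. Here v_11(7/5687) = v_11(num) − v_11(den) = -2; compare against these criteria.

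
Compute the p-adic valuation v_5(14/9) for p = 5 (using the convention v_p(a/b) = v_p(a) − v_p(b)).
v_5(14/9) = 0

Factor powers of 5 from the numerator and denominator of the reduced fraction: 14 = 5^0 · 14 and 9 = 5^0 · 9. Apply v_p(a/b) = v_p(a) − v_p(b): v_5(14/9) = 0 − 0 = 0.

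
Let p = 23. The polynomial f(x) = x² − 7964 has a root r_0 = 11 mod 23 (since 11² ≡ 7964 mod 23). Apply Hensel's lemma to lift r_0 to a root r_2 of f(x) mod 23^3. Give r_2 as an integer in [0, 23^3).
r_2 = 2748 (mod 12167)

Hensel's recurrence: r_{i+1} = r_i − f(r_i)·(f′(r_i))^{-1} mod 23^{i+2}, with f′(x) = 2x. Iterate:
  r_0 = 11 (mod 23)
  r_1 = 103 (mod 529)
  r_2 = 2748 (mod 12167)
Final: r_2 = 2748, and one checks f(r_2) ≡ 0 mod 23^3.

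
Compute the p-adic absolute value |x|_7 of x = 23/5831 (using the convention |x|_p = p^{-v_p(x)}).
|23/5831|_7 = 343

Step 1 — compute v_7(x) by factoring powers of 7 out of the numerator and denominator: v_7(23/5831) = -3. Step 2 — apply |x|_p = p^{-v_p(x)} = 7^{3} = 343.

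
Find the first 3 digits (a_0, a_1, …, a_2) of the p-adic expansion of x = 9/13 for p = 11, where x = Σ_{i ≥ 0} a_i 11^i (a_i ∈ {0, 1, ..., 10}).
(a_0, …, a_2) = (10, 0, 5)

v_11(9/13) = 0 (numerator and denominator both coprime to 11), so x ∈ ℤ_11^×. Compute digits iteratively via a_i = x_i mod 11, x_{i+1} = (x_i − a_i)/11, with x_0 = x:
  x_0 = 9/13;  a_0 = 10;  x_1 = (x_0 − 10)/11 = -11/13
  x_1 = -11/13;  a_1 = 0;  x_2 = (x_1 − 0)/11 = -1/13
  x_2 = -1/13;  a_2 = 5;  x_3 = (x_2 − 5)/11 = -6/13
Digits: (10, 0, 5).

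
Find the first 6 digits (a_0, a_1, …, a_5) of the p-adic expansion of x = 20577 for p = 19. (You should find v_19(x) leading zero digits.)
(a_0, …, a_5) = (0, 0, 0, 3, 0, 0)

v_19(20577) = 3, so a_0 = ... = a_2 = 0. Factor out: x = 19^3 · u with u = 3 a unit in ℤ_19. Expand u iteratively via a_{v+i} = u_i mod 19, u_{i+1} = (u_i − a_{v+i})/19:
  u_0 = 3;  a_3 = 3;  u_1 = (u_0 − 3)/19 = 0
  u_1 = 0;  a_4 = 0;  u_2 = (u_1 − 0)/19 = 0
  u_2 = 0;  a_5 = 0;  u_3 = (u_2 − 0)/19 = 0
Digits: (0, 0, 0, 3, 0, 0).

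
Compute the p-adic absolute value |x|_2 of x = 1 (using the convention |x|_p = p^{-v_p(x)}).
|1|_2 = 1

Step 1 — compute v_2(x) by factoring powers of 2 out of the numerator and denominator: v_2(1) = 0. Step 2 — apply |x|_p = p^{-v_p(x)} = 2^{0} = 1.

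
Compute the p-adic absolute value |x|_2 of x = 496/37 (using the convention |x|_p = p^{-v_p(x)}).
|496/37|_2 = 1/16

Step 1 — compute v_2(x) by factoring powers of 2 out of the numerator and denominator: v_2(496/37) = 4. Step 2 — apply |x|_p = p^{-v_p(x)} = 2^{-4} = 1/16.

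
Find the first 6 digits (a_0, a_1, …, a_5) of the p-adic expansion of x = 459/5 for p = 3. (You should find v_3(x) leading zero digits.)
(a_0, …, a_5) = (0, 0, 0, 1, 2, 2)

v_3(459/5) = 3, so a_0 = ... = a_2 = 0. Factor out: x = 3^3 · u with u = 17/5 a unit in ℤ_3. Expand u iteratively via a_{v+i} = u_i mod 3, u_{i+1} = (u_i − a_{v+i})/3:
  u_0 = 17/5;  a_3 = 1;  u_1 = (u_0 − 1)/3 = 4/5
  u_1 = 4/5;  a_4 = 2;  u_2 = (u_1 − 2)/3 = -2/5
  u_2 = -2/5;  a_5 = 2;  u_3 = (u_2 − 2)/3 = -4/5
Digits: (0, 0, 0, 1, 2, 2).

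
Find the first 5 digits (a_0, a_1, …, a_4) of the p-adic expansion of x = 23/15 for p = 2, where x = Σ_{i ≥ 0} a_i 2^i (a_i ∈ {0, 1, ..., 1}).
(a_0, …, a_4) = (1, 0, 0, 1, 1)

v_2(23/15) = 0 (numerator and denominator both coprime to 2), so x ∈ ℤ_2^×. Compute digits iteratively via a_i = x_i mod 2, x_{i+1} = (x_i − a_i)/2, with x_0 = x:
  x_0 = 23/15;  a_0 = 1;  x_1 = (x_0 − 1)/2 = 4/15
  x_1 = 4/15;  a_1 = 0;  x_2 = (x_1 − 0)/2 = 2/15
  x_2 = 2/15;  a_2 = 0;  x_3 = (x_2 − 0)/2 = 1/15
  x_3 = 1/15;  a_3 = 1;  x_4 = (x_3 − 1)/2 = -7/15
  x_4 = -7/15;  a_4 = 1;  x_5 = (x_4 − 1)/2 = -11/15
Digits: (1, 0, 0, 1, 1).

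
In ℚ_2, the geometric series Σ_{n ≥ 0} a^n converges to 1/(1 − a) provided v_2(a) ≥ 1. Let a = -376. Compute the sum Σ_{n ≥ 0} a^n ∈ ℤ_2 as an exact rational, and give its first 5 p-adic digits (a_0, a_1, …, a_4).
Σ a^n = 1/(1 − a) = 1/377;  first 5 digits = (1, 0, 0, 1, 0)

v_2(a) = 3 ≥ 1, so the series converges in ℤ_2 to 1/(1 − a) = 1/(1 − (-376)) = 1/377. Expand this rational in ℤ_2: compute digits iteratively via d_i = x_i mod 2, x_{i+1} = (x_i − d_i)/2. The first 5 digits are (1, 0, 0, 1, 0).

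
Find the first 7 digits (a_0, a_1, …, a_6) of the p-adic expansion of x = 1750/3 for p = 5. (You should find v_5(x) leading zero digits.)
(a_0, …, a_6) = (0, 0, 0, 3, 2, 3, 1)

v_5(1750/3) = 3, so a_0 = ... = a_2 = 0. Factor out: x = 5^3 · u with u = 14/3 a unit in ℤ_5. Expand u iteratively via a_{v+i} = u_i mod 5, u_{i+1} = (u_i − a_{v+i})/5:
  u_0 = 14/3;  a_3 = 3;  u_1 = (u_0 − 3)/5 = 1/3
  u_1 = 1/3;  a_4 = 2;  u_2 = (u_1 − 2)/5 = -1/3
  u_2 = -1/3;  a_5 = 3;  u_3 = (u_2 − 3)/5 = -2/3
  u_3 = -2/3;  a_6 = 1;  u_4 = (u_3 − 1)/5 = -1/3
Digits: (0, 0, 0, 3, 2, 3, 1).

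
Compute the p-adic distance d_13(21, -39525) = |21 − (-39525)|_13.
d_13(21, -39525) = 1/2197

Step 1 — x − y = 21 − (-39525) = 39546. Step 2 — v_13(39546) = 3 (factor: 39546 = (13^3 · 18); the sign does not affect v_p). Step 3 — |x − y|_13 = 13^{-3} = 1/2197.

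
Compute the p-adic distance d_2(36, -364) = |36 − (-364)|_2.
d_2(36, -364) = 1/16

Step 1 — x − y = 36 − (-364) = 400. Step 2 — v_2(400) = 4 (factor: 400 = (2^4 · 25); the sign does not affect v_p). Step 3 — |x − y|_2 = 2^{-4} = 1/16.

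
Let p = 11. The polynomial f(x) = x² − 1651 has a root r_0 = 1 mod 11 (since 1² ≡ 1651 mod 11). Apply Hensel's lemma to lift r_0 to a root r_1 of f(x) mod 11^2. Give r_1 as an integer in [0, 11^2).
r_1 = 100 (mod 121)

Hensel's recurrence: r_{i+1} = r_i − f(r_i)·(f′(r_i))^{-1} mod 11^{i+2}, with f′(x) = 2x. Iterate:
  r_0 = 1 (mod 11)
  r_1 = 100 (mod 121)
Final: r_1 = 100, and one checks f(r_1) ≡ 0 mod 11^2.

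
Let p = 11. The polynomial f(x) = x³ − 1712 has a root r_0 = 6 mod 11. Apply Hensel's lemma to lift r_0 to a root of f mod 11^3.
r_2 = 1073 (mod 1331)

Hensel: r_{i+1} = r_i − f(r_i)/f′(r_i) mod 11^{i+2}, where f′(x) = 3x². Iterate:
  r_0 = 6 (mod 11)
  r_1 = 105 (mod 121)
  r_2 = 1073 (mod 1331)
Final: r = 1073 with f(r) ≡ 0 mod 11^3.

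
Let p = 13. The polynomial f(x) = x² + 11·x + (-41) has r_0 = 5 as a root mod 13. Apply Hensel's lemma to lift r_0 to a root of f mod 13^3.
r_2 = 1331 (mod 2197)

Hensel: r_{i+1} = r_i − f(r_i)·(f′(r_i))^{-1} mod 13^{i+2}, f′(x) = 2x + 11. Iterate:
  r_0 = 5 (mod 13)
  r_1 = 148 (mod 169)
  r_2 = 1331 (mod 2197)
Final: r = 1331 satisfies f(r) ≡ 0 mod 13^3.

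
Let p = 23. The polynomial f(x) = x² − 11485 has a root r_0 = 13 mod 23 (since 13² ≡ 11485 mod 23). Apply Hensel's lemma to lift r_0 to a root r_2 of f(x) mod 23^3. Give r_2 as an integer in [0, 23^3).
r_2 = 1669 (mod 12167)

Hensel's recurrence: r_{i+1} = r_i − f(r_i)·(f′(r_i))^{-1} mod 23^{i+2}, with f′(x) = 2x. Iterate:
  r_0 = 13 (mod 23)
  r_1 = 82 (mod 529)
  r_2 = 1669 (mod 12167)
Final: r_2 = 1669, and one checks f(r_2) ≡ 0 mod 23^3.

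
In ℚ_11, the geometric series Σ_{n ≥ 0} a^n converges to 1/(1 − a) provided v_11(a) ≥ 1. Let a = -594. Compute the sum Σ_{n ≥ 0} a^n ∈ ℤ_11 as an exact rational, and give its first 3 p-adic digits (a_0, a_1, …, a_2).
Σ a^n = 1/(1 − a) = 1/595;  first 3 digits = (1, 1, 7)

v_11(a) = 1 ≥ 1, so the series converges in ℤ_11 to 1/(1 − a) = 1/(1 − (-594)) = 1/595. Expand this rational in ℤ_11: compute digits iteratively via d_i = x_i mod 11, x_{i+1} = (x_i − d_i)/11. The first 3 digits are (1, 1, 7).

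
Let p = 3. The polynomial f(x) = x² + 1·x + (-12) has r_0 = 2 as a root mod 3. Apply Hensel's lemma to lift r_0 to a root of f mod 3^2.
r_1 = 5 (mod 9)

Hensel: r_{i+1} = r_i − f(r_i)·(f′(r_i))^{-1} mod 3^{i+2}, f′(x) = 2x + 1. Iterate:
  r_0 = 2 (mod 3)
  r_1 = 5 (mod 9)
Final: r = 5 satisfies f(r) ≡ 0 mod 3^2.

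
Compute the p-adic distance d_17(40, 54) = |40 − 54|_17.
d_17(40, 54) = 1

Step 1 — x − y = 40 − 54 = -14. Step 2 — v_17(-14) = 0 (factor: -14 = −(17^0 · 14); the sign does not affect v_p). Step 3 — |x − y|_17 = 17^{0} = 1.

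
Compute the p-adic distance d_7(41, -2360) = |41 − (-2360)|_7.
d_7(41, -2360) = 1/2401

Step 1 — x − y = 41 − (-2360) = 2401. Step 2 — v_7(2401) = 4 (factor: 2401 = (7^4 · 1); the sign does not affect v_p). Step 3 — |x − y|_7 = 7^{-4} = 1/2401.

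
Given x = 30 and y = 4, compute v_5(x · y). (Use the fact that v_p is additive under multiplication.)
v_5(120) = 1

v_p(x) = 1 (factor: 30 = 5^1 · 6); v_p(y) = 0 (factor: 4 = 5^0 · 4). Additivity: v_p(xy) = v_p(x) + v_p(y) = 1 + 0 = 1. (Direct check: xy = 120 = 5^1 · (24).)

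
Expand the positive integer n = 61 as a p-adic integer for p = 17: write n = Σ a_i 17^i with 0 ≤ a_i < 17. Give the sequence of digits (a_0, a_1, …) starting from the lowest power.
(a_0, a_1, …) = (10, 3)

Repeated division by 17 gives the digits low-to-high: 61 = 10 + 3·17^1. Digit sequence: (10, 3).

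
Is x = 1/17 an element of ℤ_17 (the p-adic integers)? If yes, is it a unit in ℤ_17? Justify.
x ∉ ℤ_17 (v_17(x) = -1 < 0)

ℤ_17 = {x ∈ ℚ_17 : v_17(x) ≥ 0} and ℤ_17^× = {x ∈ ℤ_17 : v_17(x) = 0}. Here v_17(1/17) = v_17(num) − v_17(den) = -1; compare against these criteria.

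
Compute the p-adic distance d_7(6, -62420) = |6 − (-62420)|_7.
d_7(6, -62420) = 1/2401

Step 1 — x − y = 6 − (-62420) = 62426. Step 2 — v_7(62426) = 4 (factor: 62426 = (7^4 · 26); the sign does not affect v_p). Step 3 — |x − y|_7 = 7^{-4} = 1/2401.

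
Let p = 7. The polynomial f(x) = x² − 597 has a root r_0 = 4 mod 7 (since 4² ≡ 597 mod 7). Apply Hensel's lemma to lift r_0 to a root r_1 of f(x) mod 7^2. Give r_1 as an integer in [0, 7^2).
r_1 = 46 (mod 49)

Hensel's recurrence: r_{i+1} = r_i − f(r_i)·(f′(r_i))^{-1} mod 7^{i+2}, with f′(x) = 2x. Iterate:
  r_0 = 4 (mod 7)
  r_1 = 46 (mod 49)
Final: r_1 = 46, and one checks f(r_1) ≡ 0 mod 7^2.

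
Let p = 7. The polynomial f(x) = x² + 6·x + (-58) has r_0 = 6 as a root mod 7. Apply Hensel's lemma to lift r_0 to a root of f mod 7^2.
r_1 = 27 (mod 49)

Hensel: r_{i+1} = r_i − f(r_i)·(f′(r_i))^{-1} mod 7^{i+2}, f′(x) = 2x + 6. Iterate:
  r_0 = 6 (mod 7)
  r_1 = 27 (mod 49)
Final: r = 27 satisfies f(r) ≡ 0 mod 7^2.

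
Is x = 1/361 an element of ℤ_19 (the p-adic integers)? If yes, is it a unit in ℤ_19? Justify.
x ∉ ℤ_19 (v_19(x) = -2 < 0)

ℤ_19 = {x ∈ ℚ_19 : v_19(x) ≥ 0} and ℤ_19^× = {x ∈ ℤ_19 : v_19(x) = 0}. Here v_19(1/361) = v_19(num) − v_19(den) = -2; compare against these criteria.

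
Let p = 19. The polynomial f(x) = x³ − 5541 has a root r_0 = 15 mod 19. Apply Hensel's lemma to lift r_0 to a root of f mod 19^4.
r_3 = 24924 (mod 130321)

Hensel: r_{i+1} = r_i − f(r_i)/f′(r_i) mod 19^{i+2}, where f′(x) = 3x². Iterate:
  r_0 = 15 (mod 19)
  r_1 = 15 (mod 361)
  r_2 = 4347 (mod 6859)
  r_3 = 24924 (mod 130321)
Final: r = 24924 with f(r) ≡ 0 mod 19^4.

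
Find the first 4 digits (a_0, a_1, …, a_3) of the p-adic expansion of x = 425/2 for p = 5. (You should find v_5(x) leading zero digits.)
(a_0, …, a_3) = (0, 0, 1, 4)

v_5(425/2) = 2, so a_0 = ... = a_1 = 0. Factor out: x = 5^2 · u with u = 17/2 a unit in ℤ_5. Expand u iteratively via a_{v+i} = u_i mod 5, u_{i+1} = (u_i − a_{v+i})/5:
  u_0 = 17/2;  a_2 = 1;  u_1 = (u_0 − 1)/5 = 3/2
  u_1 = 3/2;  a_3 = 4;  u_2 = (u_1 − 4)/5 = -1/2
Digits: (0, 0, 1, 4).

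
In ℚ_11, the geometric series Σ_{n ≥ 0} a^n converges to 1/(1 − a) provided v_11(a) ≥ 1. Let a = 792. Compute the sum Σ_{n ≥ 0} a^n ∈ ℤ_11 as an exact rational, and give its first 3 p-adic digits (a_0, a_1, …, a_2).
Σ a^n = 1/(1 − a) = -1/791;  first 3 digits = (1, 6, 9)

v_11(a) = 1 ≥ 1, so the series converges in ℤ_11 to 1/(1 − a) = 1/(1 − 792) = -1/791. Expand this rational in ℤ_11: compute digits iteratively via d_i = x_i mod 11, x_{i+1} = (x_i − d_i)/11. The first 3 digits are (1, 6, 9).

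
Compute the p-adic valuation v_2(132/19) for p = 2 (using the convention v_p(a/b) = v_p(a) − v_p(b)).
v_2(132/19) = 2

Factor powers of 2 from the numerator and denominator of the reduced fraction: 132 = 2^2 · 33 and 19 = 2^0 · 19. Apply v_p(a/b) = v_p(a) − v_p(b): v_2(132/19) = 2 − 0 = 2.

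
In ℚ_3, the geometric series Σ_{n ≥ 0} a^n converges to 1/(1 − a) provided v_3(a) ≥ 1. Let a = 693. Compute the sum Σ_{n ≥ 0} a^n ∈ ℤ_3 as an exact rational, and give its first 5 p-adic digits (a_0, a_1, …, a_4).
Σ a^n = 1/(1 − a) = -1/692;  first 5 digits = (1, 0, 2, 1, 0)

v_3(a) = 2 ≥ 1, so the series converges in ℤ_3 to 1/(1 − a) = 1/(1 − 693) = -1/692. Expand this rational in ℤ_3: compute digits iteratively via d_i = x_i mod 3, x_{i+1} = (x_i − d_i)/3. The first 5 digits are (1, 0, 2, 1, 0).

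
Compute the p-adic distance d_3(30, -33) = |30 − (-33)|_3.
d_3(30, -33) = 1/9

Step 1 — x − y = 30 − (-33) = 63. Step 2 — v_3(63) = 2 (factor: 63 = (3^2 · 7); the sign does not affect v_p). Step 3 — |x − y|_3 = 3^{-2} = 1/9.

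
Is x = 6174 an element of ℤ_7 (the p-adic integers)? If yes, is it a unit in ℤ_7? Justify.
x ∈ ℤ_7 but not a unit; v_7(x) = 3 > 0

ℤ_7 = {x ∈ ℚ_7 : v_7(x) ≥ 0} and ℤ_7^× = {x ∈ ℤ_7 : v_7(x) = 0}. Here v_7(6174) = v_7(num) − v_7(den) = 3; compare against these criteria.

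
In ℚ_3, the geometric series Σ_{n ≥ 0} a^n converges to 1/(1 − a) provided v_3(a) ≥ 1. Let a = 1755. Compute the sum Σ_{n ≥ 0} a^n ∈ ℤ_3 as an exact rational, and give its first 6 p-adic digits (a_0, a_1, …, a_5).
Σ a^n = 1/(1 − a) = -1/1754;  first 6 digits = (1, 0, 0, 2, 0, 1)

v_3(a) = 3 ≥ 1, so the series converges in ℤ_3 to 1/(1 − a) = 1/(1 − 1755) = -1/1754. Expand this rational in ℤ_3: compute digits iteratively via d_i = x_i mod 3, x_{i+1} = (x_i − d_i)/3. The first 6 digits are (1, 0, 0, 2, 0, 1).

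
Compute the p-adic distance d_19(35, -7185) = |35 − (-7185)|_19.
d_19(35, -7185) = 1/361

Step 1 — x − y = 35 − (-7185) = 7220. Step 2 — v_19(7220) = 2 (factor: 7220 = (19^2 · 20); the sign does not affect v_p). Step 3 — |x − y|_19 = 19^{-2} = 1/361.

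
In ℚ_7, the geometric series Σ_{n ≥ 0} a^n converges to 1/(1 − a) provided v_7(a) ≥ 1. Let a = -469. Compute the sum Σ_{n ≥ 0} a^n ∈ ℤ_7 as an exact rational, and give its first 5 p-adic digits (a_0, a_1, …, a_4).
Σ a^n = 1/(1 − a) = 1/470;  first 5 digits = (1, 3, 6, 1, 4)

v_7(a) = 1 ≥ 1, so the series converges in ℤ_7 to 1/(1 − a) = 1/(1 − (-469)) = 1/470. Expand this rational in ℤ_7: compute digits iteratively via d_i = x_i mod 7, x_{i+1} = (x_i − d_i)/7. The first 5 digits are (1, 3, 6, 1, 4).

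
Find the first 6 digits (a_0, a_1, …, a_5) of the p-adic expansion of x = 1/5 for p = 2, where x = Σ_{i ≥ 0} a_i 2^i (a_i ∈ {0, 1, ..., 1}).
(a_0, …, a_5) = (1, 0, 1, 1, 0, 0)

v_2(1/5) = 0 (numerator and denominator both coprime to 2), so x ∈ ℤ_2^×. Compute digits iteratively via a_i = x_i mod 2, x_{i+1} = (x_i − a_i)/2, with x_0 = x:
  x_0 = 1/5;  a_0 = 1;  x_1 = (x_0 − 1)/2 = -2/5
  x_1 = -2/5;  a_1 = 0;  x_2 = (x_1 − 0)/2 = -1/5
  x_2 = -1/5;  a_2 = 1;  x_3 = (x_2 − 1)/2 = -3/5
  x_3 = -3/5;  a_3 = 1;  x_4 = (x_3 − 1)/2 = -4/5
  x_4 = -4/5;  a_4 = 0;  x_5 = (x_4 − 0)/2 = -2/5
  x_5 = -2/5;  a_5 = 0;  x_6 = (x_5 − 0)/2 = -1/5
Digits: (1, 0, 1, 1, 0, 0).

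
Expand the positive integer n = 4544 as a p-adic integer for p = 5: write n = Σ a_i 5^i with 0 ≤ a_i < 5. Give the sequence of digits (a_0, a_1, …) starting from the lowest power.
(a_0, a_1, …) = (4, 3, 1, 1, 2, 1)

Repeated division by 5 gives the digits low-to-high: 4544 = 4 + 3·5^1 + 1·5^2 + 1·5^3 + 2·5^4 + 1·5^5. Digit sequence: (4, 3, 1, 1, 2, 1).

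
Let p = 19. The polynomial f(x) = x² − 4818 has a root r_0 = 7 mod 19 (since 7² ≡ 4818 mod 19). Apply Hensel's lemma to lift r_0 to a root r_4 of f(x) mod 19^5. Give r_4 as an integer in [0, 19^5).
r_4 = 2294941 (mod 2476099)

Hensel's recurrence: r_{i+1} = r_i − f(r_i)·(f′(r_i))^{-1} mod 19^{i+2}, with f′(x) = 2x. Iterate:
  r_0 = 7 (mod 19)
  r_1 = 64 (mod 361)
  r_2 = 4035 (mod 6859)
  r_3 = 79484 (mod 130321)
  r_4 = 2294941 (mod 2476099)
Final: r_4 = 2294941, and one checks f(r_4) ≡ 0 mod 19^5.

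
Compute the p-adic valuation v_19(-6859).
v_19(-6859) = 3

v_19(n) is the largest exponent k such that 19^k divides n. Factor out: -6859 = -19^3 · 1. (Sign doesn't affect v_p.) So v_19(-6859) = 3.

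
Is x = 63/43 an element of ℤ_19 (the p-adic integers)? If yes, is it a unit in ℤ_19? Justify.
x ∈ ℤ_19^× (unit); v_19(x) = 0

ℤ_19 = {x ∈ ℚ_19 : v_19(x) ≥ 0} and ℤ_19^× = {x ∈ ℤ_19 : v_19(x) = 0}. Here v_19(63/43) = v_19(num) − v_19(den) = 0; compare against these criteria.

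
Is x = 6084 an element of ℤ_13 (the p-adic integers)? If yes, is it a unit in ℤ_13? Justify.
x ∈ ℤ_13 but not a unit; v_13(x) = 2 > 0

ℤ_13 = {x ∈ ℚ_13 : v_13(x) ≥ 0} and ℤ_13^× = {x ∈ ℤ_13 : v_13(x) = 0}. Here v_13(6084) = v_13(num) − v_13(den) = 2; compare against these criteria.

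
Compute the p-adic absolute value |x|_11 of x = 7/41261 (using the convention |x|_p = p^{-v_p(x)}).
|7/41261|_11 = 1331

Step 1 — compute v_11(x) by factoring powers of 11 out of the numerator and denominator: v_11(7/41261) = -3. Step 2 — apply |x|_p = p^{-v_p(x)} = 11^{3} = 1331.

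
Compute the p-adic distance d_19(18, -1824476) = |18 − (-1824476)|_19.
d_19(18, -1824476) = 1/130321

Step 1 — x − y = 18 − (-1824476) = 1824494. Step 2 — v_19(1824494) = 4 (factor: 1824494 = (19^4 · 14); the sign does not affect v_p). Step 3 — |x − y|_19 = 19^{-4} = 1/130321.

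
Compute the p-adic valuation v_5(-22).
v_5(-22) = 0

v_5(n) is the largest exponent k such that 5^k divides n. Factor out: -22 = -5^0 · 22. (Sign doesn't affect v_p.) So v_5(-22) = 0.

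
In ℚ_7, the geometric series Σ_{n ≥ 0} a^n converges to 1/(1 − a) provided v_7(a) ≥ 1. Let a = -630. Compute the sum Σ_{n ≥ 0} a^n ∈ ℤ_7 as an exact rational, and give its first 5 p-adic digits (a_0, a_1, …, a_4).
Σ a^n = 1/(1 − a) = 1/631;  first 5 digits = (1, 1, 2, 1, 1)

v_7(a) = 1 ≥ 1, so the series converges in ℤ_7 to 1/(1 − a) = 1/(1 − (-630)) = 1/631. Expand this rational in ℤ_7: compute digits iteratively via d_i = x_i mod 7, x_{i+1} = (x_i − d_i)/7. The first 5 digits are (1, 1, 2, 1, 1).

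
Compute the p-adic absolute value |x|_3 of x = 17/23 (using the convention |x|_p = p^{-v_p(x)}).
|17/23|_3 = 1

Step 1 — compute v_3(x) by factoring powers of 3 out of the numerator and denominator: v_3(17/23) = 0. Step 2 — apply |x|_p = p^{-v_p(x)} = 3^{0} = 1.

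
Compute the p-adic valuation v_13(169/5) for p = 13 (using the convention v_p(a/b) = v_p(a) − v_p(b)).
v_13(169/5) = 2

Factor powers of 13 from the numerator and denominator of the reduced fraction: 169 = 13^2 · 1 and 5 = 13^0 · 5. Apply v_p(a/b) = v_p(a) − v_p(b): v_13(169/5) = 2 − 0 = 2.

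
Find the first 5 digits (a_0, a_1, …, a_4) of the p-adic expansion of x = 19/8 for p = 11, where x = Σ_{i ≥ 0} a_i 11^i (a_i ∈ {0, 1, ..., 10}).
(a_0, …, a_4) = (1, 7, 9, 6, 9)

v_11(19/8) = 0 (numerator and denominator both coprime to 11), so x ∈ ℤ_11^×. Compute digits iteratively via a_i = x_i mod 11, x_{i+1} = (x_i − a_i)/11, with x_0 = x:
  x_0 = 19/8;  a_0 = 1;  x_1 = (x_0 − 1)/11 = 1/8
  x_1 = 1/8;  a_1 = 7;  x_2 = (x_1 − 7)/11 = -5/8
  x_2 = -5/8;  a_2 = 9;  x_3 = (x_2 − 9)/11 = -7/8
  x_3 = -7/8;  a_3 = 6;  x_4 = (x_3 − 6)/11 = -5/8
  x_4 = -5/8;  a_4 = 9;  x_5 = (x_4 − 9)/11 = -7/8
Digits: (1, 7, 9, 6, 9).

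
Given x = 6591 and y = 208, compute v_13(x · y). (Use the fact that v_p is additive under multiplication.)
v_13(1370928) = 4

v_p(x) = 3 (factor: 6591 = 13^3 · 3); v_p(y) = 1 (factor: 208 = 13^1 · 16). Additivity: v_p(xy) = v_p(x) + v_p(y) = 3 + 1 = 4. (Direct check: xy = 1370928 = 13^4 · (48).)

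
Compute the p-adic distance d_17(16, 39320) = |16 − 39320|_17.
d_17(16, 39320) = 1/4913

Step 1 — x − y = 16 − 39320 = -39304. Step 2 — v_17(-39304) = 3 (factor: -39304 = −(17^3 · 8); the sign does not affect v_p). Step 3 — |x − y|_17 = 17^{-3} = 1/4913.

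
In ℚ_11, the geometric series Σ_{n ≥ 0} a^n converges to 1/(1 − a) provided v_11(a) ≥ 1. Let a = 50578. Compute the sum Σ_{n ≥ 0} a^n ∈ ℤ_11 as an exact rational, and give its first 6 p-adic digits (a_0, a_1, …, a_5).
Σ a^n = 1/(1 − a) = -1/50577;  first 6 digits = (1, 0, 0, 5, 3, 0)

v_11(a) = 3 ≥ 1, so the series converges in ℤ_11 to 1/(1 − a) = 1/(1 − 50578) = -1/50577. Expand this rational in ℤ_11: compute digits iteratively via d_i = x_i mod 11, x_{i+1} = (x_i − d_i)/11. The first 6 digits are (1, 0, 0, 5, 3, 0).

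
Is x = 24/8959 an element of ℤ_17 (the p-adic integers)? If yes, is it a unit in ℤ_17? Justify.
x ∉ ℤ_17 (v_17(x) = -2 < 0)

ℤ_17 = {x ∈ ℚ_17 : v_17(x) ≥ 0} and ℤ_17^× = {x ∈ ℤ_17 : v_17(x) = 0}. Here v_17(24/8959) = v_17(num) − v_17(den) = -2; compare against these criteria.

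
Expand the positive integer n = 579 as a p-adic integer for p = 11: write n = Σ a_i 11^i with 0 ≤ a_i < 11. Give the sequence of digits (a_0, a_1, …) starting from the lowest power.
(a_0, a_1, …) = (7, 8, 4)

Repeated division by 11 gives the digits low-to-high: 579 = 7 + 8·11^1 + 4·11^2. Digit sequence: (7, 8, 4).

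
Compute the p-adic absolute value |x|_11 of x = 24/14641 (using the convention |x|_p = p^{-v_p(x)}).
|24/14641|_11 = 14641

Step 1 — compute v_11(x) by factoring powers of 11 out of the numerator and denominator: v_11(24/14641) = -4. Step 2 — apply |x|_p = p^{-v_p(x)} = 11^{4} = 14641.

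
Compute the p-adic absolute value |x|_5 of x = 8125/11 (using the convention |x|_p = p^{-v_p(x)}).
|8125/11|_5 = 1/625

Step 1 — compute v_5(x) by factoring powers of 5 out of the numerator and denominator: v_5(8125/11) = 4. Step 2 — apply |x|_p = p^{-v_p(x)} = 5^{-4} = 1/625.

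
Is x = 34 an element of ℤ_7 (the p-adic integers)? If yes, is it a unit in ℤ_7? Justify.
x ∈ ℤ_7^× (unit); v_7(x) = 0

ℤ_7 = {x ∈ ℚ_7 : v_7(x) ≥ 0} and ℤ_7^× = {x ∈ ℤ_7 : v_7(x) = 0}. Here v_7(34) = v_7(num) − v_7(den) = 0; compare against these criteria.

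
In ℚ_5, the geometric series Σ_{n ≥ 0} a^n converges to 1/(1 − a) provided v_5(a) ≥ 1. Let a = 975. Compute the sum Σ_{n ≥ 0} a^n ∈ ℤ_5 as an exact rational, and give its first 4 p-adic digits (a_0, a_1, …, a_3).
Σ a^n = 1/(1 − a) = -1/974;  first 4 digits = (1, 0, 4, 2)

v_5(a) = 2 ≥ 1, so the series converges in ℤ_5 to 1/(1 − a) = 1/(1 − 975) = -1/974. Expand this rational in ℤ_5: compute digits iteratively via d_i = x_i mod 5, x_{i+1} = (x_i − d_i)/5. The first 4 digits are (1, 0, 4, 2).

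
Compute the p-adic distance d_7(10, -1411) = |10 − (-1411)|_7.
d_7(10, -1411) = 1/49

Step 1 — x − y = 10 − (-1411) = 1421. Step 2 — v_7(1421) = 2 (factor: 1421 = (7^2 · 29); the sign does not affect v_p). Step 3 — |x − y|_7 = 7^{-2} = 1/49.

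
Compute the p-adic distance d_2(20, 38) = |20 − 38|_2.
d_2(20, 38) = 1/2

Step 1 — x − y = 20 − 38 = -18. Step 2 — v_2(-18) = 1 (factor: -18 = −(2^1 · 9); the sign does not affect v_p). Step 3 — |x − y|_2 = 2^{-1} = 1/2.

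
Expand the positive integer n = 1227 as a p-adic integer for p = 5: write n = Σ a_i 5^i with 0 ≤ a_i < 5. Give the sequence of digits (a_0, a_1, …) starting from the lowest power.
(a_0, a_1, …) = (2, 0, 4, 4, 1)

Repeated division by 5 gives the digits low-to-high: 1227 = 2 + 4·5^2 + 4·5^3 + 1·5^4. Digit sequence: (2, 0, 4, 4, 1).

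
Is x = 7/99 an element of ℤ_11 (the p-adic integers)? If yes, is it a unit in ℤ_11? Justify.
x ∉ ℤ_11 (v_11(x) = -1 < 0)

ℤ_11 = {x ∈ ℚ_11 : v_11(x) ≥ 0} and ℤ_11^× = {x ∈ ℤ_11 : v_11(x) = 0}. Here v_11(7/99) = v_11(num) − v_11(den) = -1; compare against these criteria.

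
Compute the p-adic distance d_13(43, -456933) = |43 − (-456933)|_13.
d_13(43, -456933) = 1/28561

Step 1 — x − y = 43 − (-456933) = 456976. Step 2 — v_13(456976) = 4 (factor: 456976 = (13^4 · 16); the sign does not affect v_p). Step 3 — |x − y|_13 = 13^{-4} = 1/28561.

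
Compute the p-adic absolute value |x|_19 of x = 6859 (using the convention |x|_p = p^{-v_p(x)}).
|6859|_19 = 1/6859

Step 1 — compute v_19(x) by factoring powers of 19 out of the numerator and denominator: v_19(6859) = 3. Step 2 — apply |x|_p = p^{-v_p(x)} = 19^{-3} = 1/6859.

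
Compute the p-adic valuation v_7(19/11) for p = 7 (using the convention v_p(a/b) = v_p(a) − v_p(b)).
v_7(19/11) = 0

Factor powers of 7 from the numerator and denominator of the reduced fraction: 19 = 7^0 · 19 and 11 = 7^0 · 11. Apply v_p(a/b) = v_p(a) − v_p(b): v_7(19/11) = 0 − 0 = 0.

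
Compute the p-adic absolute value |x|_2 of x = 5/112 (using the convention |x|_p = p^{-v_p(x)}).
|5/112|_2 = 16

Step 1 — compute v_2(x) by factoring powers of 2 out of the numerator and denominator: v_2(5/112) = -4. Step 2 — apply |x|_p = p^{-v_p(x)} = 2^{4} = 16.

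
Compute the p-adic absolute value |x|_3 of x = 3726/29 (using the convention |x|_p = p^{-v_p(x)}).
|3726/29|_3 = 1/81

Step 1 — compute v_3(x) by factoring powers of 3 out of the numerator and denominator: v_3(3726/29) = 4. Step 2 — apply |x|_p = p^{-v_p(x)} = 3^{-4} = 1/81.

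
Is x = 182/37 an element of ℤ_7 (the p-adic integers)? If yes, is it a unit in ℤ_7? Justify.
x ∈ ℤ_7 but not a unit; v_7(x) = 1 > 0

ℤ_7 = {x ∈ ℚ_7 : v_7(x) ≥ 0} and ℤ_7^× = {x ∈ ℤ_7 : v_7(x) = 0}. Here v_7(182/37) = v_7(num) − v_7(den) = 1; compare against these criteria.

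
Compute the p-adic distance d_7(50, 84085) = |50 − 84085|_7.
d_7(50, 84085) = 1/16807

Step 1 — x − y = 50 − 84085 = -84035. Step 2 — v_7(-84035) = 5 (factor: -84035 = −(7^5 · 5); the sign does not affect v_p). Step 3 — |x − y|_7 = 7^{-5} = 1/16807.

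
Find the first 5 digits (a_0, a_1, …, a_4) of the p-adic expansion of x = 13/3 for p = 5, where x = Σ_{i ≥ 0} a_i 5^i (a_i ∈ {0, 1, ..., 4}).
(a_0, …, a_4) = (1, 4, 1, 3, 1)

v_5(13/3) = 0 (numerator and denominator both coprime to 5), so x ∈ ℤ_5^×. Compute digits iteratively via a_i = x_i mod 5, x_{i+1} = (x_i − a_i)/5, with x_0 = x:
  x_0 = 13/3;  a_0 = 1;  x_1 = (x_0 − 1)/5 = 2/3
  x_1 = 2/3;  a_1 = 4;  x_2 = (x_1 − 4)/5 = -2/3
  x_2 = -2/3;  a_2 = 1;  x_3 = (x_2 − 1)/5 = -1/3
  x_3 = -1/3;  a_3 = 3;  x_4 = (x_3 − 3)/5 = -2/3
  x_4 = -2/3;  a_4 = 1;  x_5 = (x_4 − 1)/5 = -1/3
Digits: (1, 4, 1, 3, 1).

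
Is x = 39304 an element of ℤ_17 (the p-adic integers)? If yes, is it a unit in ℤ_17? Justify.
x ∈ ℤ_17 but not a unit; v_17(x) = 3 > 0

ℤ_17 = {x ∈ ℚ_17 : v_17(x) ≥ 0} and ℤ_17^× = {x ∈ ℤ_17 : v_17(x) = 0}. Here v_17(39304) = v_17(num) − v_17(den) = 3; compare against these criteria.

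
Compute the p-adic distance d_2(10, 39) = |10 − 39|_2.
d_2(10, 39) = 1

Step 1 — x − y = 10 − 39 = -29. Step 2 — v_2(-29) = 0 (factor: -29 = −(2^0 · 29); the sign does not affect v_p). Step 3 — |x − y|_2 = 2^{0} = 1.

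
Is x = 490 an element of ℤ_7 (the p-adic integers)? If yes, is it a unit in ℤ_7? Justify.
x ∈ ℤ_7 but not a unit; v_7(x) = 2 > 0

ℤ_7 = {x ∈ ℚ_7 : v_7(x) ≥ 0} and ℤ_7^× = {x ∈ ℤ_7 : v_7(x) = 0}. Here v_7(490) = v_7(num) − v_7(den) = 2; compare against these criteria.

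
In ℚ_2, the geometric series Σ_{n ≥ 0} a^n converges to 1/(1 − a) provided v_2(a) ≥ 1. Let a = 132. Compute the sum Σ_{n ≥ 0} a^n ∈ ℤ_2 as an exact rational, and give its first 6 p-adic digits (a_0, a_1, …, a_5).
Σ a^n = 1/(1 − a) = -1/131;  first 6 digits = (1, 0, 1, 0, 1, 0)

v_2(a) = 2 ≥ 1, so the series converges in ℤ_2 to 1/(1 − a) = 1/(1 − 132) = -1/131. Expand this rational in ℤ_2: compute digits iteratively via d_i = x_i mod 2, x_{i+1} = (x_i − d_i)/2. The first 6 digits are (1, 0, 1, 0, 1, 0).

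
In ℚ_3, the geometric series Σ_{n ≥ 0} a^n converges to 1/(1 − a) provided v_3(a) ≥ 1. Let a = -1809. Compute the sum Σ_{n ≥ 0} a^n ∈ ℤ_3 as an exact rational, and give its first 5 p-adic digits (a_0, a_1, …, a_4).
Σ a^n = 1/(1 − a) = 1/1810;  first 5 digits = (1, 0, 0, 2, 1)

v_3(a) = 3 ≥ 1, so the series converges in ℤ_3 to 1/(1 − a) = 1/(1 − (-1809)) = 1/1810. Expand this rational in ℤ_3: compute digits iteratively via d_i = x_i mod 3, x_{i+1} = (x_i − d_i)/3. The first 5 digits are (1, 0, 0, 2, 1).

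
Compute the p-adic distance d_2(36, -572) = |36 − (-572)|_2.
d_2(36, -572) = 1/32

Step 1 — x − y = 36 − (-572) = 608. Step 2 — v_2(608) = 5 (factor: 608 = (2^5 · 19); the sign does not affect v_p). Step 3 — |x − y|_2 = 2^{-5} = 1/32.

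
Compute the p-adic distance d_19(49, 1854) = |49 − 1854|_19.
d_19(49, 1854) = 1/361

Step 1 — x − y = 49 − 1854 = -1805. Step 2 — v_19(-1805) = 2 (factor: -1805 = −(19^2 · 5); the sign does not affect v_p). Step 3 — |x − y|_19 = 19^{-2} = 1/361.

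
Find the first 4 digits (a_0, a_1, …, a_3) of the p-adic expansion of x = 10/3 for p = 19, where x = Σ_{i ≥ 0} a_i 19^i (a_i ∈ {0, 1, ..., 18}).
(a_0, …, a_3) = (16, 12, 12, 12)

v_19(10/3) = 0 (numerator and denominator both coprime to 19), so x ∈ ℤ_19^×. Compute digits iteratively via a_i = x_i mod 19, x_{i+1} = (x_i − a_i)/19, with x_0 = x:
  x_0 = 10/3;  a_0 = 16;  x_1 = (x_0 − 16)/19 = -2/3
  x_1 = -2/3;  a_1 = 12;  x_2 = (x_1 − 12)/19 = -2/3
  x_2 = -2/3;  a_2 = 12;  x_3 = (x_2 − 12)/19 = -2/3
  x_3 = -2/3;  a_3 = 12;  x_4 = (x_3 − 12)/19 = -2/3
Digits: (16, 12, 12, 12).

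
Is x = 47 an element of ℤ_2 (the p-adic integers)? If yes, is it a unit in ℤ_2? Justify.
x ∈ ℤ_2^× (unit); v_2(x) = 0

ℤ_2 = {x ∈ ℚ_2 : v_2(x) ≥ 0} and ℤ_2^× = {x ∈ ℤ_2 : v_2(x) = 0}. Here v_2(47) = v_2(num) − v_2(den) = 0; compare against these criteria.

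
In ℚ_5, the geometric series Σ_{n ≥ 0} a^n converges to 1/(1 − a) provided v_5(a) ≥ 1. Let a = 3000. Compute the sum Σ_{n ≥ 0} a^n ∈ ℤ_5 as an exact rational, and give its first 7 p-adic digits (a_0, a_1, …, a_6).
Σ a^n = 1/(1 − a) = -1/2999;  first 7 digits = (1, 0, 0, 4, 4, 0, 1)

v_5(a) = 3 ≥ 1, so the series converges in ℤ_5 to 1/(1 − a) = 1/(1 − 3000) = -1/2999. Expand this rational in ℤ_5: compute digits iteratively via d_i = x_i mod 5, x_{i+1} = (x_i − d_i)/5. The first 7 digits are (1, 0, 0, 4, 4, 0, 1).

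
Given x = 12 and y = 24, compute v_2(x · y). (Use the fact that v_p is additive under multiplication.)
v_2(288) = 5

v_p(x) = 2 (factor: 12 = 2^2 · 3); v_p(y) = 3 (factor: 24 = 2^3 · 3). Additivity: v_p(xy) = v_p(x) + v_p(y) = 2 + 3 = 5. (Direct check: xy = 288 = 2^5 · (9).)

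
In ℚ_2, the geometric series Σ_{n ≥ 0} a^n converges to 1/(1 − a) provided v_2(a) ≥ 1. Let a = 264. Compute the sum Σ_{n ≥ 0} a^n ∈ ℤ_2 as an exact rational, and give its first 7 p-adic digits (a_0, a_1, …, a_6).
Σ a^n = 1/(1 − a) = -1/263;  first 7 digits = (1, 0, 0, 1, 0, 0, 1)

v_2(a) = 3 ≥ 1, so the series converges in ℤ_2 to 1/(1 − a) = 1/(1 − 264) = -1/263. Expand this rational in ℤ_2: compute digits iteratively via d_i = x_i mod 2, x_{i+1} = (x_i − d_i)/2. The first 7 digits are (1, 0, 0, 1, 0, 0, 1).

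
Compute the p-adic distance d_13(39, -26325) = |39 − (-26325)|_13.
d_13(39, -26325) = 1/2197

Step 1 — x − y = 39 − (-26325) = 26364. Step 2 — v_13(26364) = 3 (factor: 26364 = (13^3 · 12); the sign does not affect v_p). Step 3 — |x − y|_13 = 13^{-3} = 1/2197.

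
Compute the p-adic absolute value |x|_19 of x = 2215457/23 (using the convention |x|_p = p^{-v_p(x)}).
|2215457/23|_19 = 1/130321

Step 1 — compute v_19(x) by factoring powers of 19 out of the numerator and denominator: v_19(2215457/23) = 4. Step 2 — apply |x|_p = p^{-v_p(x)} = 19^{-4} = 1/130321.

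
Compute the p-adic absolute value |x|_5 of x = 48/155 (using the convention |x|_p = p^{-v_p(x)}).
|48/155|_5 = 5

Step 1 — compute v_5(x) by factoring powers of 5 out of the numerator and denominator: v_5(48/155) = -1. Step 2 — apply |x|_p = p^{-v_p(x)} = 5^{1} = 5.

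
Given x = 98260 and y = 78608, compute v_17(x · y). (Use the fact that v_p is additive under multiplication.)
v_17(7724022080) = 6

v_p(x) = 3 (factor: 98260 = 17^3 · 20); v_p(y) = 3 (factor: 78608 = 17^3 · 16). Additivity: v_p(xy) = v_p(x) + v_p(y) = 3 + 3 = 6. (Direct check: xy = 7724022080 = 17^6 · (320).)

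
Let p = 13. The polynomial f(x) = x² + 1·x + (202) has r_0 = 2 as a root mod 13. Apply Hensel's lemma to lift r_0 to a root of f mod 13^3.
r_2 = 704 (mod 2197)

Hensel: r_{i+1} = r_i − f(r_i)·(f′(r_i))^{-1} mod 13^{i+2}, f′(x) = 2x + 1. Iterate:
  r_0 = 2 (mod 13)
  r_1 = 28 (mod 169)
  r_2 = 704 (mod 2197)
Final: r = 704 satisfies f(r) ≡ 0 mod 13^3.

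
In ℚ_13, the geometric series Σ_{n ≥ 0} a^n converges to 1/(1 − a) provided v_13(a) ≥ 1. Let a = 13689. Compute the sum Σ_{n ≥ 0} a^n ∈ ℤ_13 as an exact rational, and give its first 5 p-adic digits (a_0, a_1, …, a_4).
Σ a^n = 1/(1 − a) = -1/13688;  first 5 digits = (1, 0, 3, 6, 9)

v_13(a) = 2 ≥ 1, so the series converges in ℤ_13 to 1/(1 − a) = 1/(1 − 13689) = -1/13688. Expand this rational in ℤ_13: compute digits iteratively via d_i = x_i mod 13, x_{i+1} = (x_i − d_i)/13. The first 5 digits are (1, 0, 3, 6, 9).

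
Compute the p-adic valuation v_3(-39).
v_3(-39) = 1

v_3(n) is the largest exponent k such that 3^k divides n. Factor out: -39 = -3^1 · 13. (Sign doesn't affect v_p.) So v_3(-39) = 1.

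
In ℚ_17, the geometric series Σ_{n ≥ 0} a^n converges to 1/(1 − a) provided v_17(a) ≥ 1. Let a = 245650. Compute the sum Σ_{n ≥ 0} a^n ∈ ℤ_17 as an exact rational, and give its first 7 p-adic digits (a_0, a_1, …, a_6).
Σ a^n = 1/(1 − a) = -1/245649;  first 7 digits = (1, 0, 0, 16, 2, 0, 1)

v_17(a) = 3 ≥ 1, so the series converges in ℤ_17 to 1/(1 − a) = 1/(1 − 245650) = -1/245649. Expand this rational in ℤ_17: compute digits iteratively via d_i = x_i mod 17, x_{i+1} = (x_i − d_i)/17. The first 7 digits are (1, 0, 0, 16, 2, 0, 1).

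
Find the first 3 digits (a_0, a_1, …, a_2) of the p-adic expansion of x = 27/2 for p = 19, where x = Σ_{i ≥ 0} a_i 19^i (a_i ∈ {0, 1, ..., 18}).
(a_0, …, a_2) = (4, 10, 9)

v_19(27/2) = 0 (numerator and denominator both coprime to 19), so x ∈ ℤ_19^×. Compute digits iteratively via a_i = x_i mod 19, x_{i+1} = (x_i − a_i)/19, with x_0 = x:
  x_0 = 27/2;  a_0 = 4;  x_1 = (x_0 − 4)/19 = 1/2
  x_1 = 1/2;  a_1 = 10;  x_2 = (x_1 − 10)/19 = -1/2
  x_2 = -1/2;  a_2 = 9;  x_3 = (x_2 − 9)/19 = -1/2
Digits: (4, 10, 9).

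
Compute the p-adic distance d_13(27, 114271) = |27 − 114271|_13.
d_13(27, 114271) = 1/28561

Step 1 — x − y = 27 − 114271 = -114244. Step 2 — v_13(-114244) = 4 (factor: -114244 = −(13^4 · 4); the sign does not affect v_p). Step 3 — |x − y|_13 = 13^{-4} = 1/28561.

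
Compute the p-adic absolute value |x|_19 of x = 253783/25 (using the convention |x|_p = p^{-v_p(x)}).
|253783/25|_19 = 1/6859

Step 1 — compute v_19(x) by factoring powers of 19 out of the numerator and denominator: v_19(253783/25) = 3. Step 2 — apply |x|_p = p^{-v_p(x)} = 19^{-3} = 1/6859.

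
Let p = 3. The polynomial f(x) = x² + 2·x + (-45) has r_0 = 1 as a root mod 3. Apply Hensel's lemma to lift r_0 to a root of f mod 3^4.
r_3 = 16 (mod 81)

Hensel: r_{i+1} = r_i − f(r_i)·(f′(r_i))^{-1} mod 3^{i+2}, f′(x) = 2x + 2. Iterate:
  r_0 = 1 (mod 3)
  r_1 = 7 (mod 9)
  r_2 = 16 (mod 27)
  r_3 = 16 (mod 81)
Final: r = 16 satisfies f(r) ≡ 0 mod 3^4.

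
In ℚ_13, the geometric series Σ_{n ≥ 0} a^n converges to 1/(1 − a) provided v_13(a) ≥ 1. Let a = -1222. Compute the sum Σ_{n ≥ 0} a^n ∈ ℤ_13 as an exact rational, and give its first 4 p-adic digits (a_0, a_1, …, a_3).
Σ a^n = 1/(1 − a) = 1/1223;  first 4 digits = (1, 10, 1, 2)

v_13(a) = 1 ≥ 1, so the series converges in ℤ_13 to 1/(1 − a) = 1/(1 − (-1222)) = 1/1223. Expand this rational in ℤ_13: compute digits iteratively via d_i = x_i mod 13, x_{i+1} = (x_i − d_i)/13. The first 4 digits are (1, 10, 1, 2).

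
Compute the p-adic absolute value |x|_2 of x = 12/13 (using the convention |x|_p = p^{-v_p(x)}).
|12/13|_2 = 1/4

Step 1 — compute v_2(x) by factoring powers of 2 out of the numerator and denominator: v_2(12/13) = 2. Step 2 — apply |x|_p = p^{-v_p(x)} = 2^{-2} = 1/4.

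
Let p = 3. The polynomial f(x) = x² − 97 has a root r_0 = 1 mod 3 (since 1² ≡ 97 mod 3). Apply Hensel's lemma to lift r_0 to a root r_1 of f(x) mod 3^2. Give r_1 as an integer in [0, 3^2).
r_1 = 4 (mod 9)

Hensel's recurrence: r_{i+1} = r_i − f(r_i)·(f′(r_i))^{-1} mod 3^{i+2}, with f′(x) = 2x. Iterate:
  r_0 = 1 (mod 3)
  r_1 = 4 (mod 9)
Final: r_1 = 4, and one checks f(r_1) ≡ 0 mod 3^2.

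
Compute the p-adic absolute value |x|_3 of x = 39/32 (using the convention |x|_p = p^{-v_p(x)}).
|39/32|_3 = 1/3

Step 1 — compute v_3(x) by factoring powers of 3 out of the numerator and denominator: v_3(39/32) = 1. Step 2 — apply |x|_p = p^{-v_p(x)} = 3^{-1} = 1/3.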